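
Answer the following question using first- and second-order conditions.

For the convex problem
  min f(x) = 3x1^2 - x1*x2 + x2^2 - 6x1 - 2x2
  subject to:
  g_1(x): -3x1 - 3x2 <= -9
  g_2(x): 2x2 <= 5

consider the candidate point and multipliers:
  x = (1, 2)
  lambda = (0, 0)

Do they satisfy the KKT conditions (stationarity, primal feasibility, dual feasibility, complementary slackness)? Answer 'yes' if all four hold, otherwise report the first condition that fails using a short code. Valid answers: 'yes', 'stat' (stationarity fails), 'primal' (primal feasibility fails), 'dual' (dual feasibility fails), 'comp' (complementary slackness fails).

Gradient of f: grad f(x) = Q x + c = (-2, 1)
Constraint values g_i(x) = a_i^T x - b_i:
  g_1((1, 2)) = 0
  g_2((1, 2)) = -1
Stationarity residual: grad f(x) + sum_i lambda_i a_i = (-2, 1)
  -> stationarity FAILS
Primal feasibility (all g_i <= 0): OK
Dual feasibility (all lambda_i >= 0): OK
Complementary slackness (lambda_i * g_i(x) = 0 for all i): OK

Verdict: the first failing condition is stationarity -> stat.

stat


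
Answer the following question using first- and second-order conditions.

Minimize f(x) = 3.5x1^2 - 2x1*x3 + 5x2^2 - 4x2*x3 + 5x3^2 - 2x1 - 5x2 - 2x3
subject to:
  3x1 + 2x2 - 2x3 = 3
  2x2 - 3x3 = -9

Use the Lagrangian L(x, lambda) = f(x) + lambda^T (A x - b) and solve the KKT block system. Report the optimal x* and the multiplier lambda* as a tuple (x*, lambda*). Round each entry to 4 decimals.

Form the Lagrangian:
  L(x, lambda) = (1/2) x^T Q x + c^T x + lambda^T (A x - b)
Stationarity (grad_x L = 0): Q x + c + A^T lambda = 0.
Primal feasibility: A x = b.

This gives the KKT block system:
  [ Q   A^T ] [ x     ]   [-c ]
  [ A    0  ] [ lambda ] = [ b ]

Solving the linear system:
  x*      = (2.8845, 0.5197, 3.3464)
  lambda* = (-3.8329, 10.4275)
  f(x*)   = 45.1431

x* = (2.8845, 0.5197, 3.3464), lambda* = (-3.8329, 10.4275)


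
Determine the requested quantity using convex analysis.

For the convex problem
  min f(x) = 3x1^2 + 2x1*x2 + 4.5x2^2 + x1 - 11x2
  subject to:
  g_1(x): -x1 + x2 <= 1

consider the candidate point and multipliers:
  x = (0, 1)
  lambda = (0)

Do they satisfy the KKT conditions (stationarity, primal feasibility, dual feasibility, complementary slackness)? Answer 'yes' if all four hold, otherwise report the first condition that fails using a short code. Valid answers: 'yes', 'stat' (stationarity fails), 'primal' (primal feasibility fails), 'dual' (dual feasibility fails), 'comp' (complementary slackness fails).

Gradient of f: grad f(x) = Q x + c = (3, -2)
Constraint values g_i(x) = a_i^T x - b_i:
  g_1((0, 1)) = 0
Stationarity residual: grad f(x) + sum_i lambda_i a_i = (3, -2)
  -> stationarity FAILS
Primal feasibility (all g_i <= 0): OK
Dual feasibility (all lambda_i >= 0): OK
Complementary slackness (lambda_i * g_i(x) = 0 for all i): OK

Verdict: the first failing condition is stationarity -> stat.

stat


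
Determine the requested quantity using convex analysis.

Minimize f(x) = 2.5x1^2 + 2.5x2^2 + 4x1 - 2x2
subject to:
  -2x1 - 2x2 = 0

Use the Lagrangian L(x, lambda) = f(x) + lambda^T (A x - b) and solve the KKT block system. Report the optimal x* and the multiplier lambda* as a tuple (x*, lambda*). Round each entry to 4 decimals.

Form the Lagrangian:
  L(x, lambda) = (1/2) x^T Q x + c^T x + lambda^T (A x - b)
Stationarity (grad_x L = 0): Q x + c + A^T lambda = 0.
Primal feasibility: A x = b.

This gives the KKT block system:
  [ Q   A^T ] [ x     ]   [-c ]
  [ A    0  ] [ lambda ] = [ b ]

Solving the linear system:
  x*      = (-0.6, 0.6)
  lambda* = (0.5)
  f(x*)   = -1.8

x* = (-0.6, 0.6), lambda* = (0.5)


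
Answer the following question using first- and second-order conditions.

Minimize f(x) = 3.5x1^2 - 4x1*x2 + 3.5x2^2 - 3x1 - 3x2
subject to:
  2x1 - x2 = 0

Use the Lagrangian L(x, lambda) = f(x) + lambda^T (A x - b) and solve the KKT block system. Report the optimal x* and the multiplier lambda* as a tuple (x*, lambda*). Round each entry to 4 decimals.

Form the Lagrangian:
  L(x, lambda) = (1/2) x^T Q x + c^T x + lambda^T (A x - b)
Stationarity (grad_x L = 0): Q x + c + A^T lambda = 0.
Primal feasibility: A x = b.

This gives the KKT block system:
  [ Q   A^T ] [ x     ]   [-c ]
  [ A    0  ] [ lambda ] = [ b ]

Solving the linear system:
  x*      = (0.4737, 0.9474)
  lambda* = (1.7368)
  f(x*)   = -2.1316

x* = (0.4737, 0.9474), lambda* = (1.7368)


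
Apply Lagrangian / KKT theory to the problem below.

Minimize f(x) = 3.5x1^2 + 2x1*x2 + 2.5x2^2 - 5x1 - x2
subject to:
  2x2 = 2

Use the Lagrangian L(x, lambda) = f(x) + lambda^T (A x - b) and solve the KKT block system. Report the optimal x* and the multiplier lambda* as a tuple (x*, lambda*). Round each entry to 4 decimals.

Form the Lagrangian:
  L(x, lambda) = (1/2) x^T Q x + c^T x + lambda^T (A x - b)
Stationarity (grad_x L = 0): Q x + c + A^T lambda = 0.
Primal feasibility: A x = b.

This gives the KKT block system:
  [ Q   A^T ] [ x     ]   [-c ]
  [ A    0  ] [ lambda ] = [ b ]

Solving the linear system:
  x*      = (0.4286, 1)
  lambda* = (-2.4286)
  f(x*)   = 0.8571

x* = (0.4286, 1), lambda* = (-2.4286)


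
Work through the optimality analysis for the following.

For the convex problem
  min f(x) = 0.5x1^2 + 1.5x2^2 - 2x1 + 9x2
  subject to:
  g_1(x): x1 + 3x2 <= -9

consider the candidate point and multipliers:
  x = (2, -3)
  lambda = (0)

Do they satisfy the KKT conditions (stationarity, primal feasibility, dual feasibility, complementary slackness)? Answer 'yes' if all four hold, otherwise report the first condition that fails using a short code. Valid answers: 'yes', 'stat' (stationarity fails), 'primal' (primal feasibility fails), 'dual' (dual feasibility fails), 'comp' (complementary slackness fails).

Gradient of f: grad f(x) = Q x + c = (0, 0)
Constraint values g_i(x) = a_i^T x - b_i:
  g_1((2, -3)) = 2
Stationarity residual: grad f(x) + sum_i lambda_i a_i = (0, 0)
  -> stationarity OK
Primal feasibility (all g_i <= 0): FAILS
Dual feasibility (all lambda_i >= 0): OK
Complementary slackness (lambda_i * g_i(x) = 0 for all i): OK

Verdict: the first failing condition is primal_feasibility -> primal.

primal


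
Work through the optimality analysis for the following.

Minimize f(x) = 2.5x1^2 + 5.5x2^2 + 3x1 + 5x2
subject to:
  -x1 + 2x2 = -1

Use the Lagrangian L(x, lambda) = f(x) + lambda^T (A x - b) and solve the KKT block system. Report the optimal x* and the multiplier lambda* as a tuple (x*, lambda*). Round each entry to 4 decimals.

Form the Lagrangian:
  L(x, lambda) = (1/2) x^T Q x + c^T x + lambda^T (A x - b)
Stationarity (grad_x L = 0): Q x + c + A^T lambda = 0.
Primal feasibility: A x = b.

This gives the KKT block system:
  [ Q   A^T ] [ x     ]   [-c ]
  [ A    0  ] [ lambda ] = [ b ]

Solving the linear system:
  x*      = (-0.3548, -0.6774)
  lambda* = (1.2258)
  f(x*)   = -1.6129

x* = (-0.3548, -0.6774), lambda* = (1.2258)


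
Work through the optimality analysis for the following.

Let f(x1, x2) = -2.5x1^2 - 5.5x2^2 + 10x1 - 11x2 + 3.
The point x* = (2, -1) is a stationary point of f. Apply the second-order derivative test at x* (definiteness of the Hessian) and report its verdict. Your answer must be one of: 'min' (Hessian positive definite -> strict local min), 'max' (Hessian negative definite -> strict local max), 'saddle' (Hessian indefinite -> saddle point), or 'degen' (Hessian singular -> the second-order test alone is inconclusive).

Compute the Hessian H = grad^2 f:
  H = [[-5, 0], [0, -11]]
Verify stationarity: grad f(x*) = H x* + g = (0, 0).
Eigenvalues of H: -11, -5.
Both eigenvalues < 0, so H is negative definite -> x* is a strict local max.

max


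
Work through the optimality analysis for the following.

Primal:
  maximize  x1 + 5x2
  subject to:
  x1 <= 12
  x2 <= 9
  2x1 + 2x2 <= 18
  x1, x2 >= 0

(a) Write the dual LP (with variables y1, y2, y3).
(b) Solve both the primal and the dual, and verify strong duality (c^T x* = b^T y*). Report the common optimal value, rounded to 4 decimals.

The standard primal-dual pair for 'max c^T x s.t. A x <= b, x >= 0' is:
  Dual:  min b^T y  s.t.  A^T y >= c,  y >= 0.

So the dual LP is:
  minimize  12y1 + 9y2 + 18y3
  subject to:
    y1 + 2y3 >= 1
    y2 + 2y3 >= 5
    y1, y2, y3 >= 0

Solving the primal: x* = (0, 9).
  primal value c^T x* = 45.
Solving the dual: y* = (0, 4, 0.5).
  dual value b^T y* = 45.
Strong duality: c^T x* = b^T y*. Confirmed.

45


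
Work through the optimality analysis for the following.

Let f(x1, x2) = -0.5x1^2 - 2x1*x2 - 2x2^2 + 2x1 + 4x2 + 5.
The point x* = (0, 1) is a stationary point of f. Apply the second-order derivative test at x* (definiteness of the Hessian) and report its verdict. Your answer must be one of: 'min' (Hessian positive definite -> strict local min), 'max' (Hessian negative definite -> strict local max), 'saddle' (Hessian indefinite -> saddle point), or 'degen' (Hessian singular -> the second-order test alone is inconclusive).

Compute the Hessian H = grad^2 f:
  H = [[-1, -2], [-2, -4]]
Verify stationarity: grad f(x*) = H x* + g = (0, 0).
Eigenvalues of H: -5, 0.
H has a zero eigenvalue (singular; negative semidefinite but not definite), so H is neither positive definite, negative definite, nor indefinite. The second-order test alone is inconclusive -> degen.
(Indeed, f is constant along the null direction of H through x*, so x* is not a strict local extremum.)

degen


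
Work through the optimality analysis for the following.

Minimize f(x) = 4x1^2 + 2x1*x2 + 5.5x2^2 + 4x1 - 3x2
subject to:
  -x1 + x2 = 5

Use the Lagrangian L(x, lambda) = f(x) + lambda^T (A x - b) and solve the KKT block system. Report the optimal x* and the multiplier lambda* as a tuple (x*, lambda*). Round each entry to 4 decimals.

Form the Lagrangian:
  L(x, lambda) = (1/2) x^T Q x + c^T x + lambda^T (A x - b)
Stationarity (grad_x L = 0): Q x + c + A^T lambda = 0.
Primal feasibility: A x = b.

This gives the KKT block system:
  [ Q   A^T ] [ x     ]   [-c ]
  [ A    0  ] [ lambda ] = [ b ]

Solving the linear system:
  x*      = (-2.8696, 2.1304)
  lambda* = (-14.6957)
  f(x*)   = 27.8043

x* = (-2.8696, 2.1304), lambda* = (-14.6957)


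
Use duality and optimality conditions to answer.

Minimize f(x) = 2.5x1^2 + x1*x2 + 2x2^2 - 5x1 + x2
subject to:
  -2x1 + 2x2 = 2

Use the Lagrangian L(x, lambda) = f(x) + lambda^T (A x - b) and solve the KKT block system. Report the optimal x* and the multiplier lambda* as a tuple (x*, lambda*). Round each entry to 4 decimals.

Form the Lagrangian:
  L(x, lambda) = (1/2) x^T Q x + c^T x + lambda^T (A x - b)
Stationarity (grad_x L = 0): Q x + c + A^T lambda = 0.
Primal feasibility: A x = b.

This gives the KKT block system:
  [ Q   A^T ] [ x     ]   [-c ]
  [ A    0  ] [ lambda ] = [ b ]

Solving the linear system:
  x*      = (-0.0909, 0.9091)
  lambda* = (-2.2727)
  f(x*)   = 2.9545

x* = (-0.0909, 0.9091), lambda* = (-2.2727)


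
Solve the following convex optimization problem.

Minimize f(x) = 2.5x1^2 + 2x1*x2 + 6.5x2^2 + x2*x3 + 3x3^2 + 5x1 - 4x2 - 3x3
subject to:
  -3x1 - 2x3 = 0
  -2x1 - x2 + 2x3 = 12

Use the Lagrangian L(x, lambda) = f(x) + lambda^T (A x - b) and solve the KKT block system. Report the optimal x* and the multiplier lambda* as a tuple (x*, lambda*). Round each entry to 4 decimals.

Form the Lagrangian:
  L(x, lambda) = (1/2) x^T Q x + c^T x + lambda^T (A x - b)
Stationarity (grad_x L = 0): Q x + c + A^T lambda = 0.
Primal feasibility: A x = b.

This gives the KKT block system:
  [ Q   A^T ] [ x     ]   [-c ]
  [ A    0  ] [ lambda ] = [ b ]

Solving the linear system:
  x*      = (-2.3737, -0.1315, 3.5606)
  lambda* = (2.2201, -6.8959)
  f(x*)   = 30.363

x* = (-2.3737, -0.1315, 3.5606), lambda* = (2.2201, -6.8959)


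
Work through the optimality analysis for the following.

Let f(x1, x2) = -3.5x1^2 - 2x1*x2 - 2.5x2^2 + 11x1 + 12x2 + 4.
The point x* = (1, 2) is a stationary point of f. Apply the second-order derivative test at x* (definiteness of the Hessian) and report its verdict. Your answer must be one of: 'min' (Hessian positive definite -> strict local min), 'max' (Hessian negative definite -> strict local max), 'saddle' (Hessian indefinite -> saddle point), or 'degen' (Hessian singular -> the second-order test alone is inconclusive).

Compute the Hessian H = grad^2 f:
  H = [[-7, -2], [-2, -5]]
Verify stationarity: grad f(x*) = H x* + g = (0, 0).
Eigenvalues of H: -8.2361, -3.7639.
Both eigenvalues < 0, so H is negative definite -> x* is a strict local max.

max


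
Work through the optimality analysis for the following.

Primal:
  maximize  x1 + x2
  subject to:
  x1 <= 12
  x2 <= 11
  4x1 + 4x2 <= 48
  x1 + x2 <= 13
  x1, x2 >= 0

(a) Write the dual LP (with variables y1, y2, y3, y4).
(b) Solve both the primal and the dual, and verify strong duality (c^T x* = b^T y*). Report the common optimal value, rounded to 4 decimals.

The standard primal-dual pair for 'max c^T x s.t. A x <= b, x >= 0' is:
  Dual:  min b^T y  s.t.  A^T y >= c,  y >= 0.

So the dual LP is:
  minimize  12y1 + 11y2 + 48y3 + 13y4
  subject to:
    y1 + 4y3 + y4 >= 1
    y2 + 4y3 + y4 >= 1
    y1, y2, y3, y4 >= 0

Solving the primal: x* = (1, 11).
  primal value c^T x* = 12.
Solving the dual: y* = (0, 0, 0.25, 0).
  dual value b^T y* = 12.
Strong duality: c^T x* = b^T y*. Confirmed.

12


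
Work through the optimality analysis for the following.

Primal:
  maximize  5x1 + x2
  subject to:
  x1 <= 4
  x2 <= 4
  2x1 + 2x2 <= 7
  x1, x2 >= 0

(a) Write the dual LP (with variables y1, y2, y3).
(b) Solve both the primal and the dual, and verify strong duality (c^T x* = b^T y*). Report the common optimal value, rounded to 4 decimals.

The standard primal-dual pair for 'max c^T x s.t. A x <= b, x >= 0' is:
  Dual:  min b^T y  s.t.  A^T y >= c,  y >= 0.

So the dual LP is:
  minimize  4y1 + 4y2 + 7y3
  subject to:
    y1 + 2y3 >= 5
    y2 + 2y3 >= 1
    y1, y2, y3 >= 0

Solving the primal: x* = (3.5, 0).
  primal value c^T x* = 17.5.
Solving the dual: y* = (0, 0, 2.5).
  dual value b^T y* = 17.5.
Strong duality: c^T x* = b^T y*. Confirmed.

17.5


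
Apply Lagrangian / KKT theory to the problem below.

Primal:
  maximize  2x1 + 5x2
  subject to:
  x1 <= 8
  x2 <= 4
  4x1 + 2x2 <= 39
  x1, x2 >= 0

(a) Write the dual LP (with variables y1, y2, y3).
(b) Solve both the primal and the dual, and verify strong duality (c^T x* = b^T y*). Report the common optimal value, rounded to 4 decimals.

The standard primal-dual pair for 'max c^T x s.t. A x <= b, x >= 0' is:
  Dual:  min b^T y  s.t.  A^T y >= c,  y >= 0.

So the dual LP is:
  minimize  8y1 + 4y2 + 39y3
  subject to:
    y1 + 4y3 >= 2
    y2 + 2y3 >= 5
    y1, y2, y3 >= 0

Solving the primal: x* = (7.75, 4).
  primal value c^T x* = 35.5.
Solving the dual: y* = (0, 4, 0.5).
  dual value b^T y* = 35.5.
Strong duality: c^T x* = b^T y*. Confirmed.

35.5


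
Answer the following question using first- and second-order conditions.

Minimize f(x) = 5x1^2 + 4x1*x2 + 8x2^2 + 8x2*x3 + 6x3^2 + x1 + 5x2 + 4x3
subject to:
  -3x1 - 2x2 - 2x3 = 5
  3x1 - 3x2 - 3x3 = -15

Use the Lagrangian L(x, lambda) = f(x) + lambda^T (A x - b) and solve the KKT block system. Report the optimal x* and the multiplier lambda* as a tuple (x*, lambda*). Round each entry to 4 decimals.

Form the Lagrangian:
  L(x, lambda) = (1/2) x^T Q x + c^T x + lambda^T (A x - b)
Stationarity (grad_x L = 0): Q x + c + A^T lambda = 0.
Primal feasibility: A x = b.

This gives the KKT block system:
  [ Q   A^T ] [ x     ]   [-c ]
  [ A    0  ] [ lambda ] = [ b ]

Solving the linear system:
  x*      = (-3, 1.5833, 0.4167)
  lambda* = (-0.2, 7.3556)
  f(x*)   = 58.9583

x* = (-3, 1.5833, 0.4167), lambda* = (-0.2, 7.3556)


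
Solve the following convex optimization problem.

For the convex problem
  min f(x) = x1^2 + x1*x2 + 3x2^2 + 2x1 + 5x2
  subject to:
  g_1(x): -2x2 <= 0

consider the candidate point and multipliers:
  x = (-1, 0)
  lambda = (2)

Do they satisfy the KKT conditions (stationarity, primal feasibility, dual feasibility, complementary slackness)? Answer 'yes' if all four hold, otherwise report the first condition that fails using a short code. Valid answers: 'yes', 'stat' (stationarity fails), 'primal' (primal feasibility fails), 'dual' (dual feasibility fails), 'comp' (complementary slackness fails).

Gradient of f: grad f(x) = Q x + c = (0, 4)
Constraint values g_i(x) = a_i^T x - b_i:
  g_1((-1, 0)) = 0
Stationarity residual: grad f(x) + sum_i lambda_i a_i = (0, 0)
  -> stationarity OK
Primal feasibility (all g_i <= 0): OK
Dual feasibility (all lambda_i >= 0): OK
Complementary slackness (lambda_i * g_i(x) = 0 for all i): OK

Verdict: yes, KKT holds.

yes


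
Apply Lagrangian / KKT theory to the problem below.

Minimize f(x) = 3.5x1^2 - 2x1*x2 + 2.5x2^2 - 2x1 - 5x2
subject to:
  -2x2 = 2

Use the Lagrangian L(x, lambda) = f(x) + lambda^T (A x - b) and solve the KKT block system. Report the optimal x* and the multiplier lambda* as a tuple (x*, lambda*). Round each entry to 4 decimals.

Form the Lagrangian:
  L(x, lambda) = (1/2) x^T Q x + c^T x + lambda^T (A x - b)
Stationarity (grad_x L = 0): Q x + c + A^T lambda = 0.
Primal feasibility: A x = b.

This gives the KKT block system:
  [ Q   A^T ] [ x     ]   [-c ]
  [ A    0  ] [ lambda ] = [ b ]

Solving the linear system:
  x*      = (0, -1)
  lambda* = (-5)
  f(x*)   = 7.5

x* = (0, -1), lambda* = (-5)


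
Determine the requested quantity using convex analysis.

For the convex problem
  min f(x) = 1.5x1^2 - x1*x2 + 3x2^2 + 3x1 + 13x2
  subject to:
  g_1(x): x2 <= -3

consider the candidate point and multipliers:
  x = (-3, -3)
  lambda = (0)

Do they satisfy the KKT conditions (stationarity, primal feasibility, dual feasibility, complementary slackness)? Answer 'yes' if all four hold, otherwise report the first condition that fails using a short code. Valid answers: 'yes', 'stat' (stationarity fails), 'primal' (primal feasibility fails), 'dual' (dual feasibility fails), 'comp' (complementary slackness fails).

Gradient of f: grad f(x) = Q x + c = (-3, -2)
Constraint values g_i(x) = a_i^T x - b_i:
  g_1((-3, -3)) = 0
Stationarity residual: grad f(x) + sum_i lambda_i a_i = (-3, -2)
  -> stationarity FAILS
Primal feasibility (all g_i <= 0): OK
Dual feasibility (all lambda_i >= 0): OK
Complementary slackness (lambda_i * g_i(x) = 0 for all i): OK

Verdict: the first failing condition is stationarity -> stat.

stat


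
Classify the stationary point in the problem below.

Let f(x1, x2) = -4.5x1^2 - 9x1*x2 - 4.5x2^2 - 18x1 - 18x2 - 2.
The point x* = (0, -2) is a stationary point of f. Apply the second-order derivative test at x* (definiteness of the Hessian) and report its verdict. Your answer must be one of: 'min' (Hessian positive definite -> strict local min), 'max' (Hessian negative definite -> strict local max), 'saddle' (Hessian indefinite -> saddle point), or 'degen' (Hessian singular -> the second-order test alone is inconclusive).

Compute the Hessian H = grad^2 f:
  H = [[-9, -9], [-9, -9]]
Verify stationarity: grad f(x*) = H x* + g = (0, 0).
Eigenvalues of H: -18, 0.
H has a zero eigenvalue (singular; negative semidefinite but not definite), so H is neither positive definite, negative definite, nor indefinite. The second-order test alone is inconclusive -> degen.
(Indeed, f is constant along the null direction of H through x*, so x* is not a strict local extremum.)

degen


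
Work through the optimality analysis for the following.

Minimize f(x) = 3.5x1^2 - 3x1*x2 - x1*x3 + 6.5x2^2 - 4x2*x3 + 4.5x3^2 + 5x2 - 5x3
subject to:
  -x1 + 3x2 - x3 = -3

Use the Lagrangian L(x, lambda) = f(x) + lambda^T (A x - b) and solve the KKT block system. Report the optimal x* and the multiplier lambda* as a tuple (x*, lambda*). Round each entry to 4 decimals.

Form the Lagrangian:
  L(x, lambda) = (1/2) x^T Q x + c^T x + lambda^T (A x - b)
Stationarity (grad_x L = 0): Q x + c + A^T lambda = 0.
Primal feasibility: A x = b.

This gives the KKT block system:
  [ Q   A^T ] [ x     ]   [-c ]
  [ A    0  ] [ lambda ] = [ b ]

Solving the linear system:
  x*      = (0.0931, -0.8043, 0.494)
  lambda* = (2.5704)
  f(x*)   = 0.6098

x* = (0.0931, -0.8043, 0.494), lambda* = (2.5704)


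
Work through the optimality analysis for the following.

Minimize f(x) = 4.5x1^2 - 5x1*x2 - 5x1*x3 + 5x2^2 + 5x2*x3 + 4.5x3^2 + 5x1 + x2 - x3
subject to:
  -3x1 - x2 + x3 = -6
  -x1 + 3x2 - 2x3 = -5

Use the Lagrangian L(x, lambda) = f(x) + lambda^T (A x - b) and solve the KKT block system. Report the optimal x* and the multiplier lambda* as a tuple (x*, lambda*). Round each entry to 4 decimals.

Form the Lagrangian:
  L(x, lambda) = (1/2) x^T Q x + c^T x + lambda^T (A x - b)
Stationarity (grad_x L = 0): Q x + c + A^T lambda = 0.
Primal feasibility: A x = b.

This gives the KKT block system:
  [ Q   A^T ] [ x     ]   [-c ]
  [ A    0  ] [ lambda ] = [ b ]

Solving the linear system:
  x*      = (2.4432, 0.1026, 1.4323)
  lambda* = (5.4914, 2.8398)
  f(x*)   = 29.0171

x* = (2.4432, 0.1026, 1.4323), lambda* = (5.4914, 2.8398)


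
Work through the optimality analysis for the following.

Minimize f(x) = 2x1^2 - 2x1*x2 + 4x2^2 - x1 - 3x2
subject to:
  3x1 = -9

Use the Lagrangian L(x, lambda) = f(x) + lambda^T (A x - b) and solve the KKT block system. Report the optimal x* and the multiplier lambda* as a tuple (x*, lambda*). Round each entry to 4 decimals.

Form the Lagrangian:
  L(x, lambda) = (1/2) x^T Q x + c^T x + lambda^T (A x - b)
Stationarity (grad_x L = 0): Q x + c + A^T lambda = 0.
Primal feasibility: A x = b.

This gives the KKT block system:
  [ Q   A^T ] [ x     ]   [-c ]
  [ A    0  ] [ lambda ] = [ b ]

Solving the linear system:
  x*      = (-3, -0.375)
  lambda* = (4.0833)
  f(x*)   = 20.4375

x* = (-3, -0.375), lambda* = (4.0833)


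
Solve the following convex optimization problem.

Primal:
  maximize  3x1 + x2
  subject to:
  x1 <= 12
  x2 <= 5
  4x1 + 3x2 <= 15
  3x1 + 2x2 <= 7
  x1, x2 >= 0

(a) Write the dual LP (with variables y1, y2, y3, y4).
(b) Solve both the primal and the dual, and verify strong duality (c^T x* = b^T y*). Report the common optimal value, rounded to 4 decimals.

The standard primal-dual pair for 'max c^T x s.t. A x <= b, x >= 0' is:
  Dual:  min b^T y  s.t.  A^T y >= c,  y >= 0.

So the dual LP is:
  minimize  12y1 + 5y2 + 15y3 + 7y4
  subject to:
    y1 + 4y3 + 3y4 >= 3
    y2 + 3y3 + 2y4 >= 1
    y1, y2, y3, y4 >= 0

Solving the primal: x* = (2.3333, 0).
  primal value c^T x* = 7.
Solving the dual: y* = (0, 0, 0, 1).
  dual value b^T y* = 7.
Strong duality: c^T x* = b^T y*. Confirmed.

7


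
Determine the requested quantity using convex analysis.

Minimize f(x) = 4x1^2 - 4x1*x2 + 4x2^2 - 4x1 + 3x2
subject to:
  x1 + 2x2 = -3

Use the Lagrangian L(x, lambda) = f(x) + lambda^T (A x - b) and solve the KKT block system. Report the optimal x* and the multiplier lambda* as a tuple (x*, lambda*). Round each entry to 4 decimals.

Form the Lagrangian:
  L(x, lambda) = (1/2) x^T Q x + c^T x + lambda^T (A x - b)
Stationarity (grad_x L = 0): Q x + c + A^T lambda = 0.
Primal feasibility: A x = b.

This gives the KKT block system:
  [ Q   A^T ] [ x     ]   [-c ]
  [ A    0  ] [ lambda ] = [ b ]

Solving the linear system:
  x*      = (-0.4643, -1.2679)
  lambda* = (2.6429)
  f(x*)   = 2.9911

x* = (-0.4643, -1.2679), lambda* = (2.6429)


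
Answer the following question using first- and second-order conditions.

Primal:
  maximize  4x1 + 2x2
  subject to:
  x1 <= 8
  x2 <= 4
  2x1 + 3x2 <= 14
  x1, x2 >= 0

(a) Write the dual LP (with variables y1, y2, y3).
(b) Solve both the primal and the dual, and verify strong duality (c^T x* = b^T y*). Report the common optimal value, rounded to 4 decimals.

The standard primal-dual pair for 'max c^T x s.t. A x <= b, x >= 0' is:
  Dual:  min b^T y  s.t.  A^T y >= c,  y >= 0.

So the dual LP is:
  minimize  8y1 + 4y2 + 14y3
  subject to:
    y1 + 2y3 >= 4
    y2 + 3y3 >= 2
    y1, y2, y3 >= 0

Solving the primal: x* = (7, 0).
  primal value c^T x* = 28.
Solving the dual: y* = (0, 0, 2).
  dual value b^T y* = 28.
Strong duality: c^T x* = b^T y*. Confirmed.

28


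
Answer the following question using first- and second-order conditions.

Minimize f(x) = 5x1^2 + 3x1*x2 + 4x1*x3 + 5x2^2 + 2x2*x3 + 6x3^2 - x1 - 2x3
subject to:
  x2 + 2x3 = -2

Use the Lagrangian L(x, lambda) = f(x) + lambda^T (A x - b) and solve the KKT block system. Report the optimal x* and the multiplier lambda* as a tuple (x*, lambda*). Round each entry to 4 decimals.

Form the Lagrangian:
  L(x, lambda) = (1/2) x^T Q x + c^T x + lambda^T (A x - b)
Stationarity (grad_x L = 0): Q x + c + A^T lambda = 0.
Primal feasibility: A x = b.

This gives the KKT block system:
  [ Q   A^T ] [ x     ]   [-c ]
  [ A    0  ] [ lambda ] = [ b ]

Solving the linear system:
  x*      = (0.5505, -0.5046, -0.7477)
  lambda* = (4.8899)
  f(x*)   = 5.3624

x* = (0.5505, -0.5046, -0.7477), lambda* = (4.8899)


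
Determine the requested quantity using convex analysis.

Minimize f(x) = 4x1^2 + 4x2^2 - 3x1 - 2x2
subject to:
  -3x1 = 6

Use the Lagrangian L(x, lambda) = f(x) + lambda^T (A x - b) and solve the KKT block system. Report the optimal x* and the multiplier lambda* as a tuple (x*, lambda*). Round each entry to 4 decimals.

Form the Lagrangian:
  L(x, lambda) = (1/2) x^T Q x + c^T x + lambda^T (A x - b)
Stationarity (grad_x L = 0): Q x + c + A^T lambda = 0.
Primal feasibility: A x = b.

This gives the KKT block system:
  [ Q   A^T ] [ x     ]   [-c ]
  [ A    0  ] [ lambda ] = [ b ]

Solving the linear system:
  x*      = (-2, 0.25)
  lambda* = (-6.3333)
  f(x*)   = 21.75

x* = (-2, 0.25), lambda* = (-6.3333)


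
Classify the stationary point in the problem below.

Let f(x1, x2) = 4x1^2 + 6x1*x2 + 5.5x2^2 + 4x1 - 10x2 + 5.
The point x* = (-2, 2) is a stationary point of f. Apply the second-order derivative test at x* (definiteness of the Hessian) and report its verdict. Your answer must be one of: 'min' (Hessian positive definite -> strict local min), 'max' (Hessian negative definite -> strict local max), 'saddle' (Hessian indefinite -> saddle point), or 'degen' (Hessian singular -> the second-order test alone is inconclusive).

Compute the Hessian H = grad^2 f:
  H = [[8, 6], [6, 11]]
Verify stationarity: grad f(x*) = H x* + g = (0, 0).
Eigenvalues of H: 3.3153, 15.6847.
Both eigenvalues > 0, so H is positive definite -> x* is a strict local min.

min


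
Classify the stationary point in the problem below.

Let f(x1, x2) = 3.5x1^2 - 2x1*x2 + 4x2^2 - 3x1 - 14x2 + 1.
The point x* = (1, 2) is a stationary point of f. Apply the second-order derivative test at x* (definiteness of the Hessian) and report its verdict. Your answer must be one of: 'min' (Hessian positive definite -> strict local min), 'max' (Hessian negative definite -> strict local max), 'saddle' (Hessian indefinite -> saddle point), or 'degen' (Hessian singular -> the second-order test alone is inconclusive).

Compute the Hessian H = grad^2 f:
  H = [[7, -2], [-2, 8]]
Verify stationarity: grad f(x*) = H x* + g = (0, 0).
Eigenvalues of H: 5.4384, 9.5616.
Both eigenvalues > 0, so H is positive definite -> x* is a strict local min.

min


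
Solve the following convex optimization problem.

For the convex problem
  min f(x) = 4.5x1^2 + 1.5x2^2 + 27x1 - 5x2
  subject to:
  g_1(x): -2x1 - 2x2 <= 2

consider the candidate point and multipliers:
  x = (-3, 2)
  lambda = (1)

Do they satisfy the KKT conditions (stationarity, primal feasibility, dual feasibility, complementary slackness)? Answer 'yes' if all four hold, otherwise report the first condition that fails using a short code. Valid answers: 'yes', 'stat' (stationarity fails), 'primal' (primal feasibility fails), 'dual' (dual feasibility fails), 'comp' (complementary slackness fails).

Gradient of f: grad f(x) = Q x + c = (0, 1)
Constraint values g_i(x) = a_i^T x - b_i:
  g_1((-3, 2)) = 0
Stationarity residual: grad f(x) + sum_i lambda_i a_i = (-2, -1)
  -> stationarity FAILS
Primal feasibility (all g_i <= 0): OK
Dual feasibility (all lambda_i >= 0): OK
Complementary slackness (lambda_i * g_i(x) = 0 for all i): OK

Verdict: the first failing condition is stationarity -> stat.

stat


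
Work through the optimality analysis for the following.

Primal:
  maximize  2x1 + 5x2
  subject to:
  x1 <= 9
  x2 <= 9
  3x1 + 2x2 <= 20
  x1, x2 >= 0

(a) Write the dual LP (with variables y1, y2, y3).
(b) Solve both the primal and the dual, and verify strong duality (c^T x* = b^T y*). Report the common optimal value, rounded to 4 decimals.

The standard primal-dual pair for 'max c^T x s.t. A x <= b, x >= 0' is:
  Dual:  min b^T y  s.t.  A^T y >= c,  y >= 0.

So the dual LP is:
  minimize  9y1 + 9y2 + 20y3
  subject to:
    y1 + 3y3 >= 2
    y2 + 2y3 >= 5
    y1, y2, y3 >= 0

Solving the primal: x* = (0.6667, 9).
  primal value c^T x* = 46.3333.
Solving the dual: y* = (0, 3.6667, 0.6667).
  dual value b^T y* = 46.3333.
Strong duality: c^T x* = b^T y*. Confirmed.

46.3333


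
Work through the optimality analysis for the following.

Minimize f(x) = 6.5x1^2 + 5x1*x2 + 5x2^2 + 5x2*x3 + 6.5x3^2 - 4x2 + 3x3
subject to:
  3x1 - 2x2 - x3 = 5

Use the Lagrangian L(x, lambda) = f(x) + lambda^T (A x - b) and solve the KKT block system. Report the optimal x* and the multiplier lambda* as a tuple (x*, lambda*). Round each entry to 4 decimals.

Form the Lagrangian:
  L(x, lambda) = (1/2) x^T Q x + c^T x + lambda^T (A x - b)
Stationarity (grad_x L = 0): Q x + c + A^T lambda = 0.
Primal feasibility: A x = b.

This gives the KKT block system:
  [ Q   A^T ] [ x     ]   [-c ]
  [ A    0  ] [ lambda ] = [ b ]

Solving the linear system:
  x*      = (1.0983, -0.7452, -0.2147)
  lambda* = (-3.5172)
  f(x*)   = 9.9614

x* = (1.0983, -0.7452, -0.2147), lambda* = (-3.5172)


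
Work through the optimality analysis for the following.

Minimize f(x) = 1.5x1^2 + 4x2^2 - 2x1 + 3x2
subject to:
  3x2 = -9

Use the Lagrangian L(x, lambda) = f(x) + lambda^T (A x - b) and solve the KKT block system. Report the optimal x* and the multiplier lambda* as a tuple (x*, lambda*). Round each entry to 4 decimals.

Form the Lagrangian:
  L(x, lambda) = (1/2) x^T Q x + c^T x + lambda^T (A x - b)
Stationarity (grad_x L = 0): Q x + c + A^T lambda = 0.
Primal feasibility: A x = b.

This gives the KKT block system:
  [ Q   A^T ] [ x     ]   [-c ]
  [ A    0  ] [ lambda ] = [ b ]

Solving the linear system:
  x*      = (0.6667, -3)
  lambda* = (7)
  f(x*)   = 26.3333

x* = (0.6667, -3), lambda* = (7)


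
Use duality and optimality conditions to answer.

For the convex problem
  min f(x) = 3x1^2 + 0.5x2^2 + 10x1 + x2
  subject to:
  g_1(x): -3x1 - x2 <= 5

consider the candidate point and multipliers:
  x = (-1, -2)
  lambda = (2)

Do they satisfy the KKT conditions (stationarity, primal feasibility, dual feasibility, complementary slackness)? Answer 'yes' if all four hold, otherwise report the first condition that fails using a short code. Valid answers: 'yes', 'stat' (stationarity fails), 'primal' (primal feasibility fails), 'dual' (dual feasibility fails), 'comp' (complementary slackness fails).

Gradient of f: grad f(x) = Q x + c = (4, -1)
Constraint values g_i(x) = a_i^T x - b_i:
  g_1((-1, -2)) = 0
Stationarity residual: grad f(x) + sum_i lambda_i a_i = (-2, -3)
  -> stationarity FAILS
Primal feasibility (all g_i <= 0): OK
Dual feasibility (all lambda_i >= 0): OK
Complementary slackness (lambda_i * g_i(x) = 0 for all i): OK

Verdict: the first failing condition is stationarity -> stat.

stat


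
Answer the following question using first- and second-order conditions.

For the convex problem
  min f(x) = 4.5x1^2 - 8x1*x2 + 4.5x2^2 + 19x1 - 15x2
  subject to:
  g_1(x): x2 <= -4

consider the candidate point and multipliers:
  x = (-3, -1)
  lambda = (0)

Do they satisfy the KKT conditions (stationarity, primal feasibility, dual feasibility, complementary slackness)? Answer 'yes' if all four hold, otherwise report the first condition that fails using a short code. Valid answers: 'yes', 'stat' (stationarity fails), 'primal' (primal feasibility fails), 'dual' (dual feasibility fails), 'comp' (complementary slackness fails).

Gradient of f: grad f(x) = Q x + c = (0, 0)
Constraint values g_i(x) = a_i^T x - b_i:
  g_1((-3, -1)) = 3
Stationarity residual: grad f(x) + sum_i lambda_i a_i = (0, 0)
  -> stationarity OK
Primal feasibility (all g_i <= 0): FAILS
Dual feasibility (all lambda_i >= 0): OK
Complementary slackness (lambda_i * g_i(x) = 0 for all i): OK

Verdict: the first failing condition is primal_feasibility -> primal.

primal


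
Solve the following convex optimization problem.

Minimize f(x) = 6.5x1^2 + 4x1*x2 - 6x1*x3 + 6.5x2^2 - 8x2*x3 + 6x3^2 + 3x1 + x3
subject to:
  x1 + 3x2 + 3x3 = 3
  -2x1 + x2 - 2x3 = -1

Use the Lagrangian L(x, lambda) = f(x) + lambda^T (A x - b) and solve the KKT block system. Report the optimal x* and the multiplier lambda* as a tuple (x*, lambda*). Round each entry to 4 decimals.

Form the Lagrangian:
  L(x, lambda) = (1/2) x^T Q x + c^T x + lambda^T (A x - b)
Stationarity (grad_x L = 0): Q x + c + A^T lambda = 0.
Primal feasibility: A x = b.

This gives the KKT block system:
  [ Q   A^T ] [ x     ]   [-c ]
  [ A    0  ] [ lambda ] = [ b ]

Solving the linear system:
  x*      = (0.1221, 0.3876, 0.5717)
  lambda* = (-0.6594, 1.0242)
  f(x*)   = 1.9702

x* = (0.1221, 0.3876, 0.5717), lambda* = (-0.6594, 1.0242)


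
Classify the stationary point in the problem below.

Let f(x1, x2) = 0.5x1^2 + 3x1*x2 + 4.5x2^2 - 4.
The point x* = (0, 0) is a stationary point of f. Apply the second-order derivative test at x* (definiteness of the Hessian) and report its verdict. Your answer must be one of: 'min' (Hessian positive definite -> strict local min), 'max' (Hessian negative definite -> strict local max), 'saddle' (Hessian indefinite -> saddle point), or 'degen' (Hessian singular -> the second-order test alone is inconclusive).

Compute the Hessian H = grad^2 f:
  H = [[1, 3], [3, 9]]
Verify stationarity: grad f(x*) = H x* + g = (0, 0).
Eigenvalues of H: 0, 10.
H has a zero eigenvalue (singular; positive semidefinite but not definite), so H is neither positive definite, negative definite, nor indefinite. The second-order test alone is inconclusive -> degen.
(Indeed, f is constant along the null direction of H through x*, so x* is not a strict local extremum.)

degen


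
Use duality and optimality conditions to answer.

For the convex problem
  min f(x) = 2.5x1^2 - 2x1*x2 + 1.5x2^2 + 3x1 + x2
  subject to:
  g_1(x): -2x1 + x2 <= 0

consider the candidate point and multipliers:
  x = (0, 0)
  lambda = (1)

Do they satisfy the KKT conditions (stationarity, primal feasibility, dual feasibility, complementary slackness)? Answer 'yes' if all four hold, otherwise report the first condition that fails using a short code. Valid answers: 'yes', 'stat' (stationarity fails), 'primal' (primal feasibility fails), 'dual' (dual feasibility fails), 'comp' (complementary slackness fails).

Gradient of f: grad f(x) = Q x + c = (3, 1)
Constraint values g_i(x) = a_i^T x - b_i:
  g_1((0, 0)) = 0
Stationarity residual: grad f(x) + sum_i lambda_i a_i = (1, 2)
  -> stationarity FAILS
Primal feasibility (all g_i <= 0): OK
Dual feasibility (all lambda_i >= 0): OK
Complementary slackness (lambda_i * g_i(x) = 0 for all i): OK

Verdict: the first failing condition is stationarity -> stat.

stat


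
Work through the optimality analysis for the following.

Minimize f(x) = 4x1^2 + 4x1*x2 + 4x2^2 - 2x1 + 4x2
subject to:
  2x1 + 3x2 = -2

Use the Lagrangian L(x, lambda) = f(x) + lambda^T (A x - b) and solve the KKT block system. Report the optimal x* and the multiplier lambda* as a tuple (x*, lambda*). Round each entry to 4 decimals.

Form the Lagrangian:
  L(x, lambda) = (1/2) x^T Q x + c^T x + lambda^T (A x - b)
Stationarity (grad_x L = 0): Q x + c + A^T lambda = 0.
Primal feasibility: A x = b.

This gives the KKT block system:
  [ Q   A^T ] [ x     ]   [-c ]
  [ A    0  ] [ lambda ] = [ b ]

Solving the linear system:
  x*      = (0.6071, -1.0714)
  lambda* = (0.7143)
  f(x*)   = -2.0357

x* = (0.6071, -1.0714), lambda* = (0.7143)


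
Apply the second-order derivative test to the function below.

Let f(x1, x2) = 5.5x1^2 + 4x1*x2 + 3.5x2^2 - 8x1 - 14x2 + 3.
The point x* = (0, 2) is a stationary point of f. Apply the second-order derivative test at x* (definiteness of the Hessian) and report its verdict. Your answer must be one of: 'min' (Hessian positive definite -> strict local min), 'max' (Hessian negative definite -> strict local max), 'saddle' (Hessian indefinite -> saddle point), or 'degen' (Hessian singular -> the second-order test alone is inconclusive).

Compute the Hessian H = grad^2 f:
  H = [[11, 4], [4, 7]]
Verify stationarity: grad f(x*) = H x* + g = (0, 0).
Eigenvalues of H: 4.5279, 13.4721.
Both eigenvalues > 0, so H is positive definite -> x* is a strict local min.

min


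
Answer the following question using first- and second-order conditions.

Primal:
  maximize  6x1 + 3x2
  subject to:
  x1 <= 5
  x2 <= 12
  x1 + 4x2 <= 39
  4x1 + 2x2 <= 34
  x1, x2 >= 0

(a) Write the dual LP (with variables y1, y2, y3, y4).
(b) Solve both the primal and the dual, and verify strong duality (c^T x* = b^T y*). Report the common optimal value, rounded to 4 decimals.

The standard primal-dual pair for 'max c^T x s.t. A x <= b, x >= 0' is:
  Dual:  min b^T y  s.t.  A^T y >= c,  y >= 0.

So the dual LP is:
  minimize  5y1 + 12y2 + 39y3 + 34y4
  subject to:
    y1 + y3 + 4y4 >= 6
    y2 + 4y3 + 2y4 >= 3
    y1, y2, y3, y4 >= 0

Solving the primal: x* = (5, 7).
  primal value c^T x* = 51.
Solving the dual: y* = (0, 0, 0, 1.5).
  dual value b^T y* = 51.
Strong duality: c^T x* = b^T y*. Confirmed.

51


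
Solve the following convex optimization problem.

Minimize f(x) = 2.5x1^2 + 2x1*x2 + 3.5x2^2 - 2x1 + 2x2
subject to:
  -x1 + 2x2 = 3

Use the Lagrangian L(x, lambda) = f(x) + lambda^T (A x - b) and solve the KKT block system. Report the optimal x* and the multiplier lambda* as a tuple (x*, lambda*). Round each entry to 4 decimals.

Form the Lagrangian:
  L(x, lambda) = (1/2) x^T Q x + c^T x + lambda^T (A x - b)
Stationarity (grad_x L = 0): Q x + c + A^T lambda = 0.
Primal feasibility: A x = b.

This gives the KKT block system:
  [ Q   A^T ] [ x     ]   [-c ]
  [ A    0  ] [ lambda ] = [ b ]

Solving the linear system:
  x*      = (-0.8286, 1.0857)
  lambda* = (-3.9714)
  f(x*)   = 7.8714

x* = (-0.8286, 1.0857), lambda* = (-3.9714)


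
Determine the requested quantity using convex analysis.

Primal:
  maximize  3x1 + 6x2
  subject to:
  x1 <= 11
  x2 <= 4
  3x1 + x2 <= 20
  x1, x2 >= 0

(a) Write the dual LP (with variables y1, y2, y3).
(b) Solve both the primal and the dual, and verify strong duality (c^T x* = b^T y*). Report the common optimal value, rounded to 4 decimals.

The standard primal-dual pair for 'max c^T x s.t. A x <= b, x >= 0' is:
  Dual:  min b^T y  s.t.  A^T y >= c,  y >= 0.

So the dual LP is:
  minimize  11y1 + 4y2 + 20y3
  subject to:
    y1 + 3y3 >= 3
    y2 + y3 >= 6
    y1, y2, y3 >= 0

Solving the primal: x* = (5.3333, 4).
  primal value c^T x* = 40.
Solving the dual: y* = (0, 5, 1).
  dual value b^T y* = 40.
Strong duality: c^T x* = b^T y*. Confirmed.

40


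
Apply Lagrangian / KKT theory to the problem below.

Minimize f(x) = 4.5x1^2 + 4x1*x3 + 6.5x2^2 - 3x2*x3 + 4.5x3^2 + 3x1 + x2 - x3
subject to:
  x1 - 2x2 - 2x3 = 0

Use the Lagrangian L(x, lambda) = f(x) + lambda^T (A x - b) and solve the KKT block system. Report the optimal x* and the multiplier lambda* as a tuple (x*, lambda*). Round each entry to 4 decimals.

Form the Lagrangian:
  L(x, lambda) = (1/2) x^T Q x + c^T x + lambda^T (A x - b)
Stationarity (grad_x L = 0): Q x + c + A^T lambda = 0.
Primal feasibility: A x = b.

This gives the KKT block system:
  [ Q   A^T ] [ x     ]   [-c ]
  [ A    0  ] [ lambda ] = [ b ]

Solving the linear system:
  x*      = (-0.2752, -0.1697, 0.0321)
  lambda* = (-0.6514)
  f(x*)   = -0.5138

x* = (-0.2752, -0.1697, 0.0321), lambda* = (-0.6514)


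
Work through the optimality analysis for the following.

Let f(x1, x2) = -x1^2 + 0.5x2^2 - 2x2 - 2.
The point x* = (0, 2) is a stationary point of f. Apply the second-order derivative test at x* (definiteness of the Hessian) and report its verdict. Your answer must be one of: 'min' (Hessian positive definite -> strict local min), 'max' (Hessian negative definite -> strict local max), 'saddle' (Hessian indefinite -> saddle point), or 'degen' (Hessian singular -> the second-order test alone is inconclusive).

Compute the Hessian H = grad^2 f:
  H = [[-2, 0], [0, 1]]
Verify stationarity: grad f(x*) = H x* + g = (0, 0).
Eigenvalues of H: -2, 1.
Eigenvalues have mixed signs, so H is indefinite -> x* is a saddle point.

saddle
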